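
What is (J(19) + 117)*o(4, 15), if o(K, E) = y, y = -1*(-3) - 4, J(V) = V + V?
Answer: -155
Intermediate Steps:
J(V) = 2*V
y = -1 (y = 3 - 4 = -1)
o(K, E) = -1
(J(19) + 117)*o(4, 15) = (2*19 + 117)*(-1) = (38 + 117)*(-1) = 155*(-1) = -155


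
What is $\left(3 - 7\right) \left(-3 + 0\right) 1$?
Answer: $12$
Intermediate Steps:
$\left(3 - 7\right) \left(-3 + 0\right) 1 = \left(3 - 7\right) \left(\left(-3\right) 1\right) = \left(-4\right) \left(-3\right) = 12$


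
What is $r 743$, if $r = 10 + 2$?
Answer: $8916$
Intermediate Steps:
$r = 12$
$r 743 = 12 \cdot 743 = 8916$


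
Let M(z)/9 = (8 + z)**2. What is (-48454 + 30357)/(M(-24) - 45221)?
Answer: 18097/42917 ≈ 0.42167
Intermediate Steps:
M(z) = 9*(8 + z)**2
(-48454 + 30357)/(M(-24) - 45221) = (-48454 + 30357)/(9*(8 - 24)**2 - 45221) = -18097/(9*(-16)**2 - 45221) = -18097/(9*256 - 45221) = -18097/(2304 - 45221) = -18097/(-42917) = -18097*(-1/42917) = 18097/42917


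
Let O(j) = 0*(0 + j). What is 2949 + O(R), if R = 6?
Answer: 2949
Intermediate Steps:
O(j) = 0 (O(j) = 0*j = 0)
2949 + O(R) = 2949 + 0 = 2949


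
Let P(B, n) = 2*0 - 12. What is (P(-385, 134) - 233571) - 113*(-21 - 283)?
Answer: -199231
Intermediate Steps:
P(B, n) = -12 (P(B, n) = 0 - 12 = -12)
(P(-385, 134) - 233571) - 113*(-21 - 283) = (-12 - 233571) - 113*(-21 - 283) = -233583 - 113*(-304) = -233583 + 34352 = -199231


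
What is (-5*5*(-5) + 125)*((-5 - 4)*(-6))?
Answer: 13500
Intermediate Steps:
(-5*5*(-5) + 125)*((-5 - 4)*(-6)) = (-25*(-5) + 125)*(-9*(-6)) = (125 + 125)*54 = 250*54 = 13500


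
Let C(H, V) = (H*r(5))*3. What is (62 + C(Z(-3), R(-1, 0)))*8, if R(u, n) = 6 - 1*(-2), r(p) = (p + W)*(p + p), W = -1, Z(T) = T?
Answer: -2384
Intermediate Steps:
r(p) = 2*p*(-1 + p) (r(p) = (p - 1)*(p + p) = (-1 + p)*(2*p) = 2*p*(-1 + p))
R(u, n) = 8 (R(u, n) = 6 + 2 = 8)
C(H, V) = 120*H (C(H, V) = (H*(2*5*(-1 + 5)))*3 = (H*(2*5*4))*3 = (H*40)*3 = (40*H)*3 = 120*H)
(62 + C(Z(-3), R(-1, 0)))*8 = (62 + 120*(-3))*8 = (62 - 360)*8 = -298*8 = -2384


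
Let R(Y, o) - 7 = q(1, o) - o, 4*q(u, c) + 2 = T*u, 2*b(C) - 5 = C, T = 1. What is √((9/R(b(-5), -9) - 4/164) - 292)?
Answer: I*√24006689/287 ≈ 17.072*I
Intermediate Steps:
b(C) = 5/2 + C/2
q(u, c) = -½ + u/4 (q(u, c) = -½ + (1*u)/4 = -½ + u/4)
R(Y, o) = 27/4 - o (R(Y, o) = 7 + ((-½ + (¼)*1) - o) = 7 + ((-½ + ¼) - o) = 7 + (-¼ - o) = 27/4 - o)
√((9/R(b(-5), -9) - 4/164) - 292) = √((9/(27/4 - 1*(-9)) - 4/164) - 292) = √((9/(27/4 + 9) - 4*1/164) - 292) = √((9/(63/4) - 1/41) - 292) = √((9*(4/63) - 1/41) - 292) = √((4/7 - 1/41) - 292) = √(157/287 - 292) = √(-83647/287) = I*√24006689/287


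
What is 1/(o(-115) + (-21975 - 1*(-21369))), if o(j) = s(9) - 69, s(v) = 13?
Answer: -1/662 ≈ -0.0015106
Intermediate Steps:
o(j) = -56 (o(j) = 13 - 69 = -56)
1/(o(-115) + (-21975 - 1*(-21369))) = 1/(-56 + (-21975 - 1*(-21369))) = 1/(-56 + (-21975 + 21369)) = 1/(-56 - 606) = 1/(-662) = -1/662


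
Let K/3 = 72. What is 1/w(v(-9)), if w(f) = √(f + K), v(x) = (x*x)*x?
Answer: -I*√57/171 ≈ -0.044151*I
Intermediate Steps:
K = 216 (K = 3*72 = 216)
v(x) = x³ (v(x) = x²*x = x³)
w(f) = √(216 + f) (w(f) = √(f + 216) = √(216 + f))
1/w(v(-9)) = 1/(√(216 + (-9)³)) = 1/(√(216 - 729)) = 1/(√(-513)) = 1/(3*I*√57) = -I*√57/171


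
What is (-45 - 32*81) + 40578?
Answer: 37941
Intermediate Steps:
(-45 - 32*81) + 40578 = (-45 - 2592) + 40578 = -2637 + 40578 = 37941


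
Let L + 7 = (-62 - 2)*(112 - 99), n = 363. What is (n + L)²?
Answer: 226576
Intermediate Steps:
L = -839 (L = -7 + (-62 - 2)*(112 - 99) = -7 - 64*13 = -7 - 832 = -839)
(n + L)² = (363 - 839)² = (-476)² = 226576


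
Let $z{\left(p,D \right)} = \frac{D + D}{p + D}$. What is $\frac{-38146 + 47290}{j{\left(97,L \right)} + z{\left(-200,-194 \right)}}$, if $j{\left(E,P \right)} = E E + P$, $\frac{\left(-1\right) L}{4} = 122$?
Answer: $\frac{600456}{585877} \approx 1.0249$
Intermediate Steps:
$L = -488$ ($L = \left(-4\right) 122 = -488$)
$j{\left(E,P \right)} = P + E^{2}$ ($j{\left(E,P \right)} = E^{2} + P = P + E^{2}$)
$z{\left(p,D \right)} = \frac{2 D}{D + p}$
$\frac{-38146 + 47290}{j{\left(97,L \right)} + z{\left(-200,-194 \right)}} = \frac{-38146 + 47290}{\left(-488 + 97^{2}\right) + 2 \left(-194\right) \frac{1}{-194 - 200}} = \frac{9144}{\left(-488 + 9409\right) + 2 \left(-194\right) \frac{1}{-394}} = \frac{9144}{8921 + 2 \left(-194\right) \left(- \frac{1}{394}\right)} = \frac{9144}{8921 + \frac{194}{197}} = \frac{9144}{\frac{1757631}{197}} = 9144 \cdot \frac{197}{1757631} = \frac{600456}{585877}$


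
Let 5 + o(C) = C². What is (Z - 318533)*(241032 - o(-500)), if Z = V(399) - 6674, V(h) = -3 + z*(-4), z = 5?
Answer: 2915036490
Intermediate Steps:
V(h) = -23 (V(h) = -3 + 5*(-4) = -3 - 20 = -23)
o(C) = -5 + C²
Z = -6697 (Z = -23 - 6674 = -6697)
(Z - 318533)*(241032 - o(-500)) = (-6697 - 318533)*(241032 - (-5 + (-500)²)) = -325230*(241032 - (-5 + 250000)) = -325230*(241032 - 1*249995) = -325230*(241032 - 249995) = -325230*(-8963) = 2915036490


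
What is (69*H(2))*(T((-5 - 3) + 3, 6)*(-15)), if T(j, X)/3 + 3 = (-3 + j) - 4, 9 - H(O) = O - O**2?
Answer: 512325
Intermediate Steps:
H(O) = 9 + O**2 - O (H(O) = 9 - (O - O**2) = 9 + (O**2 - O) = 9 + O**2 - O)
T(j, X) = -30 + 3*j (T(j, X) = -9 + 3*((-3 + j) - 4) = -9 + 3*(-7 + j) = -9 + (-21 + 3*j) = -30 + 3*j)
(69*H(2))*(T((-5 - 3) + 3, 6)*(-15)) = (69*(9 + 2**2 - 1*2))*((-30 + 3*((-5 - 3) + 3))*(-15)) = (69*(9 + 4 - 2))*((-30 + 3*(-8 + 3))*(-15)) = (69*11)*((-30 + 3*(-5))*(-15)) = 759*((-30 - 15)*(-15)) = 759*(-45*(-15)) = 759*675 = 512325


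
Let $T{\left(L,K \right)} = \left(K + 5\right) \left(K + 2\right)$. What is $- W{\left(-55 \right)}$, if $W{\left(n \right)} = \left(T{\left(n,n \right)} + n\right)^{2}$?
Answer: $-6734025$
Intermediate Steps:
$T{\left(L,K \right)} = \left(2 + K\right) \left(5 + K\right)$ ($T{\left(L,K \right)} = \left(5 + K\right) \left(2 + K\right) = \left(2 + K\right) \left(5 + K\right)$)
$W{\left(n \right)} = \left(10 + n^{2} + 8 n\right)^{2}$ ($W{\left(n \right)} = \left(\left(10 + n^{2} + 7 n\right) + n\right)^{2} = \left(10 + n^{2} + 8 n\right)^{2}$)
$- W{\left(-55 \right)} = - \left(10 + \left(-55\right)^{2} + 8 \left(-55\right)\right)^{2} = - \left(10 + 3025 - 440\right)^{2} = - 2595^{2} = \left(-1\right) 6734025 = -6734025$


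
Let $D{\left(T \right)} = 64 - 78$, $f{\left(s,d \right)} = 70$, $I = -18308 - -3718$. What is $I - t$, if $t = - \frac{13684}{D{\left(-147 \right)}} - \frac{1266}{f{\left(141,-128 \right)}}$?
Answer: $- \frac{544227}{35} \approx -15549.0$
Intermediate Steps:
$I = -14590$ ($I = -18308 + 3718 = -14590$)
$D{\left(T \right)} = -14$
$t = \frac{33577}{35}$ ($t = - \frac{13684}{-14} - \frac{1266}{70} = \left(-13684\right) \left(- \frac{1}{14}\right) - \frac{633}{35} = \frac{6842}{7} - \frac{633}{35} = \frac{33577}{35} \approx 959.34$)
$I - t = -14590 - \frac{33577}{35} = - \frac{544227}{35}$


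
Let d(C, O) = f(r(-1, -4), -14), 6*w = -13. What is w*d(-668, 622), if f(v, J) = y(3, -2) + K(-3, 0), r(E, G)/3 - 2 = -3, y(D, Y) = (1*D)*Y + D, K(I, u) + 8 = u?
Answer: 143/6 ≈ 23.833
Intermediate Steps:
K(I, u) = -8 + u
y(D, Y) = D + D*Y (y(D, Y) = D*Y + D = D + D*Y)
r(E, G) = -3 (r(E, G) = 6 + 3*(-3) = 6 - 9 = -3)
f(v, J) = -11 (f(v, J) = 3*(1 - 2) + (-8 + 0) = 3*(-1) - 8 = -3 - 8 = -11)
w = -13/6 (w = (⅙)*(-13) = -13/6 ≈ -2.1667)
d(C, O) = -11
w*d(-668, 622) = -13/6*(-11) = 143/6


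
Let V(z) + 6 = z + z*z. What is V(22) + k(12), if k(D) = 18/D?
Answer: 1003/2 ≈ 501.50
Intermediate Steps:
V(z) = -6 + z + z² (V(z) = -6 + (z + z*z) = -6 + (z + z²) = -6 + z + z²)
V(22) + k(12) = (-6 + 22 + 22²) + 18/12 = (-6 + 22 + 484) + 18*(1/12) = 500 + 3/2 = 1003/2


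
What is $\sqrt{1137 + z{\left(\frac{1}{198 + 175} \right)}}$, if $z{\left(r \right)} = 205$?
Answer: $\sqrt{1342} \approx 36.633$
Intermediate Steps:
$\sqrt{1137 + z{\left(\frac{1}{198 + 175} \right)}} = \sqrt{1137 + 205} = \sqrt{1342}$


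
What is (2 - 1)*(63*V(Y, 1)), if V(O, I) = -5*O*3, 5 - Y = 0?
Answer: -4725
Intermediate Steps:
Y = 5 (Y = 5 - 1*0 = 5 + 0 = 5)
V(O, I) = -15*O
(2 - 1)*(63*V(Y, 1)) = (2 - 1)*(63*(-15*5)) = 1*(63*(-75)) = 1*(-4725) = -4725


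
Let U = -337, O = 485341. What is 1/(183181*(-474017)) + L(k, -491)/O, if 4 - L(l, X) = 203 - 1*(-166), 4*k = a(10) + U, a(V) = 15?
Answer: -31693281933446/42142599756999257 ≈ -0.00075205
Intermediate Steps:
k = -161/2 (k = (15 - 337)/4 = (¼)*(-322) = -161/2 ≈ -80.500)
L(l, X) = -365 (L(l, X) = 4 - (203 - 1*(-166)) = 4 - (203 + 166) = 4 - 1*369 = 4 - 369 = -365)
1/(183181*(-474017)) + L(k, -491)/O = 1/(183181*(-474017)) - 365/485341 = (1/183181)*(-1/474017) - 365*1/485341 = -1/86830908077 - 365/485341 = -31693281933446/42142599756999257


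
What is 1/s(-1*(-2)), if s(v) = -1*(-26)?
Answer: 1/26 ≈ 0.038462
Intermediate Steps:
s(v) = 26
1/s(-1*(-2)) = 1/26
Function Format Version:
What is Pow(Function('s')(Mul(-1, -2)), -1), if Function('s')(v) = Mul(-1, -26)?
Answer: Rational(1, 26) ≈ 0.038462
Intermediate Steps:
Function('s')(v) = 26
Pow(Function('s')(Mul(-1, -2)), -1) = Pow(26, -1) = Rational(1, 26)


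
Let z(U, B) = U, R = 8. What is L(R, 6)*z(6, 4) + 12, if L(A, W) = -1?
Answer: 6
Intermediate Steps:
L(R, 6)*z(6, 4) + 12 = -1*6 + 12 = -6 + 12 = 6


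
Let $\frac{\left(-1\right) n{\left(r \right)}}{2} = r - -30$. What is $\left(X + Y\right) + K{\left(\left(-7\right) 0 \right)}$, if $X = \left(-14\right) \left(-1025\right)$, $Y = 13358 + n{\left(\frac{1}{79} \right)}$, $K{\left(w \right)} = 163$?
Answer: $\frac{2197067}{79} \approx 27811.0$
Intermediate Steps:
$n{\left(r \right)} = -60 - 2 r$ ($n{\left(r \right)} = - 2 \left(r - -30\right) = - 2 \left(r + 30\right) = - 2 \left(30 + r\right) = -60 - 2 r$)
$Y = \frac{1050540}{79}$ ($Y = 13358 - \left(60 + \frac{2}{79}\right) = 13358 - \frac{4742}{79} = \frac{1050540}{79} \approx 13298.0$)
$X = 14350$
$\left(X + Y\right) + K{\left(\left(-7\right) 0 \right)} = \left(14350 + \frac{1050540}{79}\right) + 163 = \frac{2184190}{79} + 163 = \frac{2197067}{79}$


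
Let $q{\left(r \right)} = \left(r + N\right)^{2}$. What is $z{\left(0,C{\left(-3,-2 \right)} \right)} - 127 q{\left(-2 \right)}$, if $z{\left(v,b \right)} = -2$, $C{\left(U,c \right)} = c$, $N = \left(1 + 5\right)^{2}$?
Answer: $-146814$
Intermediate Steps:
$N = 36$ ($N = 6^{2} = 36$)
$q{\left(r \right)} = \left(36 + r\right)^{2}$ ($q{\left(r \right)} = \left(r + 36\right)^{2} = \left(36 + r\right)^{2}$)
$z{\left(0,C{\left(-3,-2 \right)} \right)} - 127 q{\left(-2 \right)} = -2 - 127 \left(36 - 2\right)^{2} = -2 - 127 \cdot 34^{2} = -2 - 146812 = -146814$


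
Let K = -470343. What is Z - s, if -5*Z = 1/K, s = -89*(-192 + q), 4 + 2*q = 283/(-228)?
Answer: -6191660315963/357460680 ≈ -17321.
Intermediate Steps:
q = -1195/456 (q = -2 + (283/(-228))/2 = -2 + (283*(-1/228))/2 = -2 + (1/2)*(-283/228) = -2 - 283/456 = -1195/456 ≈ -2.6206)
s = 7898483/456 (s = -89*(-192 - 1195/456) = -89*(-88747/456) = 7898483/456 ≈ 17321.)
Z = 1/2351715 (Z = -1/5/(-470343) = -1/5*(-1/470343) = 1/2351715 ≈ 4.2522e-7)
Z - s = 1/2351715 - 1*7898483/456 = 1/2351715 - 7898483/456 = -6191660315963/357460680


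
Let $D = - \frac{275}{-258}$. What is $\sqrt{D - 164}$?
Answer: $\frac{i \sqrt{10845546}}{258} \approx 12.765 i$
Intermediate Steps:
$D = \frac{275}{258}$ ($D = \left(-275\right) \left(- \frac{1}{258}\right) = \frac{275}{258} \approx 1.0659$)
$\sqrt{D - 164} = \sqrt{\frac{275}{258} - 164} = \sqrt{- \frac{42037}{258}} = \frac{i \sqrt{10845546}}{258}$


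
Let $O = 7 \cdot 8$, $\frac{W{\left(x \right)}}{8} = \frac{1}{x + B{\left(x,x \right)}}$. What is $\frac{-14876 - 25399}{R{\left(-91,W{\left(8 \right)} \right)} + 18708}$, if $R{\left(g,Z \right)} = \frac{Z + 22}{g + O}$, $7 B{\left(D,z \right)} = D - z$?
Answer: $- \frac{1409625}{654757} \approx -2.1529$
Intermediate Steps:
$B{\left(D,z \right)} = - \frac{z}{7} + \frac{D}{7}$ ($B{\left(D,z \right)} = \frac{D - z}{7} = - \frac{z}{7} + \frac{D}{7}$)
$W{\left(x \right)} = \frac{8}{x}$ ($W{\left(x \right)} = \frac{8}{x + \left(- \frac{x}{7} + \frac{x}{7}\right)} = \frac{8}{x + 0} = \frac{8}{x}$)
$O = 56$
$R{\left(g,Z \right)} = \frac{22 + Z}{56 + g}$ ($R{\left(g,Z \right)} = \frac{Z + 22}{g + 56} = \frac{22 + Z}{56 + g}$)
$\frac{-14876 - 25399}{R{\left(-91,W{\left(8 \right)} \right)} + 18708} = \frac{-14876 - 25399}{\frac{22 + \frac{8}{8}}{56 - 91} + 18708} = - \frac{40275}{\frac{22 + 8 \cdot \frac{1}{8}}{-35} + 18708} = - \frac{40275}{- \frac{22 + 1}{35} + 18708} = - \frac{40275}{\left(- \frac{1}{35}\right) 23 + 18708} = - \frac{40275}{- \frac{23}{35} + 18708} = - \frac{40275}{\frac{654757}{35}} = \left(-40275\right) \frac{35}{654757} = - \frac{1409625}{654757}$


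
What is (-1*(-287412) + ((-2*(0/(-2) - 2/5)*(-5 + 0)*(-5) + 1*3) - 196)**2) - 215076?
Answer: 102265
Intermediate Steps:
(-1*(-287412) + ((-2*(0/(-2) - 2/5)*(-5 + 0)*(-5) + 1*3) - 196)**2) - 215076 = (287412 + ((-2*(0*(-1/2) - 2*1/5)*(-5)*(-5) + 3) - 196)**2) - 215076 = (287412 + ((-2*(0 - 2/5)*(-5)*(-5) + 3) - 196)**2) - 215076 = (287412 + ((-(-4)*(-5)/5*(-5) + 3) - 196)**2) - 215076 = (287412 + ((-2*2*(-5) + 3) - 196)**2) - 215076 = (287412 + ((-4*(-5) + 3) - 196)**2) - 215076 = (287412 + ((20 + 3) - 196)**2) - 215076 = (287412 + (23 - 196)**2) - 215076 = (287412 + (-173)**2) - 215076 = (287412 + 29929) - 215076 = 317341 - 215076 = 102265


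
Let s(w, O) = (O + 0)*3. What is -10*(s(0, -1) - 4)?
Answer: 70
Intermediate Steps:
s(w, O) = 3*O (s(w, O) = O*3 = 3*O)
-10*(s(0, -1) - 4) = -10*(3*(-1) - 4) = -10*(-3 - 4) = -10*(-7) = 70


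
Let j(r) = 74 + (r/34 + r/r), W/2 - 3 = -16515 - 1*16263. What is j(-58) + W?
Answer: -1113104/17 ≈ -65477.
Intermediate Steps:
W = -65550 (W = 6 + 2*(-16515 - 1*16263) = 6 + 2*(-16515 - 16263) = 6 + 2*(-32778) = 6 - 65556 = -65550)
j(r) = 75 + r/34 (j(r) = 74 + (r*(1/34) + 1) = 74 + (r/34 + 1) = 74 + (1 + r/34) = 75 + r/34)
j(-58) + W = (75 + (1/34)*(-58)) - 65550 = (75 - 29/17) - 65550 = 1246/17 - 65550 = -1113104/17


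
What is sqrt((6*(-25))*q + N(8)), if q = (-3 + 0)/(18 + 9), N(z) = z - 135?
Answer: I*sqrt(993)/3 ≈ 10.504*I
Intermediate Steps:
N(z) = -135 + z
q = -1/9 (q = -3/27 = -3*1/27 = -1/9 ≈ -0.11111)
sqrt((6*(-25))*q + N(8)) = sqrt((6*(-25))*(-1/9) + (-135 + 8)) = sqrt(-150*(-1/9) - 127) = sqrt(50/3 - 127) = sqrt(-331/3) = I*sqrt(993)/3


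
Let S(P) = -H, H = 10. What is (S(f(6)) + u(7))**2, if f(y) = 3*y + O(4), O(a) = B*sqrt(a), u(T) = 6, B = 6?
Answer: 16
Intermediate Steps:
O(a) = 6*sqrt(a)
f(y) = 12 + 3*y (f(y) = 3*y + 6*sqrt(4) = 3*y + 6*2 = 3*y + 12 = 12 + 3*y)
S(P) = -10 (S(P) = -1*10 = -10)
(S(f(6)) + u(7))**2 = (-10 + 6)**2 = (-4)**2 = 16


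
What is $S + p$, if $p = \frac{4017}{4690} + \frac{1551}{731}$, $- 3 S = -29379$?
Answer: $\frac{33584433887}{3428390} \approx 9796.0$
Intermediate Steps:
$S = 9793$ ($S = \left(- \frac{1}{3}\right) \left(-29379\right) = 9793$)
$p = \frac{10210617}{3428390}$ ($p = 4017 \cdot \frac{1}{4690} + 1551 \cdot \frac{1}{731} = \frac{4017}{4690} + \frac{1551}{731} = \frac{10210617}{3428390} \approx 2.9783$)
$S + p = 9793 + \frac{10210617}{3428390} = \frac{33584433887}{3428390}$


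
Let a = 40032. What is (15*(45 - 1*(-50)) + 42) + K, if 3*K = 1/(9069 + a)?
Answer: 216093502/147303 ≈ 1467.0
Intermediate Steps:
K = 1/147303 (K = 1/(3*(9069 + 40032)) = (1/3)/49101 = (1/3)*(1/49101) = 1/147303 ≈ 6.7887e-6)
(15*(45 - 1*(-50)) + 42) + K = (15*(45 - 1*(-50)) + 42) + 1/147303 = (15*(45 + 50) + 42) + 1/147303 = (15*95 + 42) + 1/147303 = (1425 + 42) + 1/147303 = 1467 + 1/147303 = 216093502/147303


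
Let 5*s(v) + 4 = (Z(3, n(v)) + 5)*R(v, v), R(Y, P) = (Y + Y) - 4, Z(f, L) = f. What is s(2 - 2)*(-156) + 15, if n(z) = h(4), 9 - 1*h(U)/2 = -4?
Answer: 5691/5 ≈ 1138.2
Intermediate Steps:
h(U) = 26 (h(U) = 18 - 2*(-4) = 18 + 8 = 26)
n(z) = 26
R(Y, P) = -4 + 2*Y (R(Y, P) = 2*Y - 4 = -4 + 2*Y)
s(v) = -36/5 + 16*v/5 (s(v) = -4/5 + ((3 + 5)*(-4 + 2*v))/5 = -4/5 + (8*(-4 + 2*v))/5 = -4/5 + (-32 + 16*v)/5 = -4/5 + (-32/5 + 16*v/5) = -36/5 + 16*v/5)
s(2 - 2)*(-156) + 15 = (-36/5 + 16*(2 - 2)/5)*(-156) + 15 = (-36/5 + (16/5)*0)*(-156) + 15 = (-36/5 + 0)*(-156) + 15 = -36/5*(-156) + 15 = 5616/5 + 15 = 5691/5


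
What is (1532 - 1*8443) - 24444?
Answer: -31355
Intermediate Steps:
(1532 - 1*8443) - 24444 = (1532 - 8443) - 24444 = -6911 - 24444 = -31355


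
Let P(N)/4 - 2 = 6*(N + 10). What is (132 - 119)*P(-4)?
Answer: 1976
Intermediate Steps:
P(N) = 248 + 24*N (P(N) = 8 + 4*(6*(N + 10)) = 8 + 4*(6*(10 + N)) = 8 + 4*(60 + 6*N) = 8 + (240 + 24*N) = 248 + 24*N)
(132 - 119)*P(-4) = (132 - 119)*(248 + 24*(-4)) = 13*(248 - 96) = 13*152 = 1976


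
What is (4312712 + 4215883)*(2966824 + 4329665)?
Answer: 62228799602955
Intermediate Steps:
(4312712 + 4215883)*(2966824 + 4329665) = 8528595*7296489 = 62228799602955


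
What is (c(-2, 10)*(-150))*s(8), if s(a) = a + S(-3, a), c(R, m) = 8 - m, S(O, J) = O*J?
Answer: -4800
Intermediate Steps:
S(O, J) = J*O
s(a) = -2*a (s(a) = a + a*(-3) = a - 3*a = -2*a)
(c(-2, 10)*(-150))*s(8) = ((8 - 1*10)*(-150))*(-2*8) = ((8 - 10)*(-150))*(-16) = -2*(-150)*(-16) = 300*(-16) = -4800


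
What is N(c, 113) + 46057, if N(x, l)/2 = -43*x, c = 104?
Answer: 37113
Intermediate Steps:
N(x, l) = -86*x (N(x, l) = 2*(-43*x) = -86*x)
N(c, 113) + 46057 = -86*104 + 46057 = -8944 + 46057 = 37113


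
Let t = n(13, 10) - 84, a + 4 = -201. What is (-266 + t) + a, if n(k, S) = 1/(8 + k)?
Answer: -11654/21 ≈ -554.95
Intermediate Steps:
a = -205 (a = -4 - 201 = -205)
t = -1763/21 (t = 1/(8 + 13) - 84 = 1/21 - 84 = -1763/21 ≈ -83.952)
(-266 + t) + a = (-266 - 1763/21) - 205 = -7349/21 - 205 = -11654/21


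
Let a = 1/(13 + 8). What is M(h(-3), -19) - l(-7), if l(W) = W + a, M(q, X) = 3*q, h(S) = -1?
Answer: 83/21 ≈ 3.9524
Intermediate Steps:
a = 1/21 ≈ 0.047619
l(W) = 1/21 + W (l(W) = W + 1/21 = 1/21 + W)
M(h(-3), -19) - l(-7) = 3*(-1) - (1/21 - 7) = -3 - 1*(-146/21) = -3 + 146/21 = 83/21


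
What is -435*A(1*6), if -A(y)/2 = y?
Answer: 5220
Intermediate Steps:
A(y) = -2*y
-435*A(1*6) = -(-870)*1*6 = -(-870)*6 = -435*(-12) = 5220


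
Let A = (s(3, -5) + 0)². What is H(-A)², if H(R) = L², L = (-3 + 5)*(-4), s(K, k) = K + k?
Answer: 4096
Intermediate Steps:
A = 4 (A = ((3 - 5) + 0)² = (-2 + 0)² = (-2)² = 4)
L = -8 (L = 2*(-4) = -8)
H(R) = 64 (H(R) = (-8)² = 64)
H(-A)² = 64² = 4096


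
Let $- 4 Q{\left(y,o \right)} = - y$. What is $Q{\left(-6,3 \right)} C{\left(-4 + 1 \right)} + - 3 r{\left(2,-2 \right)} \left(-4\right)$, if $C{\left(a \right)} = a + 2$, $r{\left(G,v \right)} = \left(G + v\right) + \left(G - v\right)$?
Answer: $\frac{99}{2} \approx 49.5$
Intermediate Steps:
$Q{\left(y,o \right)} = \frac{y}{4}$ ($Q{\left(y,o \right)} = - \frac{\left(-1\right) y}{4} = \frac{y}{4}$)
$r{\left(G,v \right)} = 2 G$
$C{\left(a \right)} = 2 + a$
$Q{\left(-6,3 \right)} C{\left(-4 + 1 \right)} + - 3 r{\left(2,-2 \right)} \left(-4\right) = \frac{1}{4} \left(-6\right) \left(2 + \left(-4 + 1\right)\right) + - 3 \cdot 2 \cdot 2 \left(-4\right) = - \frac{3 \left(2 - 3\right)}{2} + \left(-3\right) 4 \left(-4\right) = \left(- \frac{3}{2}\right) \left(-1\right) - -48 = \frac{3}{2} + 48 = \frac{99}{2}$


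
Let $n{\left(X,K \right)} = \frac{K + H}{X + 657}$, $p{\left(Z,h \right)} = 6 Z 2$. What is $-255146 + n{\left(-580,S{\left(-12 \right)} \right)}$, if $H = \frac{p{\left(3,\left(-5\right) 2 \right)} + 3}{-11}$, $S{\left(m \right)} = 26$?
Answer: $- \frac{216108415}{847} \approx -2.5515 \cdot 10^{5}$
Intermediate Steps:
$p{\left(Z,h \right)} = 12 Z$
$H = - \frac{39}{11}$ ($H = \frac{12 \cdot 3 + 3}{-11} = - \frac{36 + 3}{11} = \left(- \frac{1}{11}\right) 39 = - \frac{39}{11} \approx -3.5455$)
$n{\left(X,K \right)} = \frac{- \frac{39}{11} + K}{657 + X}$ ($n{\left(X,K \right)} = \frac{K - \frac{39}{11}}{X + 657} = \frac{- \frac{39}{11} + K}{657 + X}$)
$-255146 + n{\left(-580,S{\left(-12 \right)} \right)} = -255146 + \frac{- \frac{39}{11} + 26}{657 - 580} = -255146 + \frac{1}{77} \cdot \frac{247}{11} = -255146 + \frac{247}{847} = - \frac{216108415}{847}$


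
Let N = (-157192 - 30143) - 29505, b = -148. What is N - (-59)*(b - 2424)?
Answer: -368588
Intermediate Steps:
N = -216840 (N = -187335 - 29505 = -216840)
N - (-59)*(b - 2424) = -216840 - (-59)*(-148 - 2424) = -216840 - (-59)*(-2572) = -216840 - 1*151748 = -216840 - 151748 = -368588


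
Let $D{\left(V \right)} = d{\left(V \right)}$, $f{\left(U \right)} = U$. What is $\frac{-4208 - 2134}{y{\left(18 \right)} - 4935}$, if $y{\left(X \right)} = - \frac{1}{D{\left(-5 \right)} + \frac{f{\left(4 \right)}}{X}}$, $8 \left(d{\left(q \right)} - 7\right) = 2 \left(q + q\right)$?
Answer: $\frac{179690}{139831} \approx 1.2851$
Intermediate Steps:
$d{\left(q \right)} = 7 + \frac{q}{2}$ ($d{\left(q \right)} = 7 + \frac{2 \left(q + q\right)}{8} = 7 + \frac{2 \cdot 2 q}{8} = 7 + \frac{4 q}{8} = 7 + \frac{q}{2}$)
$D{\left(V \right)} = 7 + \frac{V}{2}$
$y{\left(X \right)} = - \frac{1}{\frac{9}{2} + \frac{4}{X}}$ ($y{\left(X \right)} = - \frac{1}{\left(7 + \frac{1}{2} \left(-5\right)\right) + \frac{4}{X}} = - \frac{1}{\left(7 - \frac{5}{2}\right) + \frac{4}{X}} = - \frac{1}{\frac{9}{2} + \frac{4}{X}}$)
$\frac{-4208 - 2134}{y{\left(18 \right)} - 4935} = \frac{-4208 - 2134}{\left(-2\right) 18 \frac{1}{8 + 9 \cdot 18} - 4935} = - \frac{6342}{\left(-2\right) 18 \frac{1}{8 + 162} - 4935} = - \frac{6342}{\left(-2\right) 18 \cdot \frac{1}{170} - 4935} = - \frac{6342}{- \frac{18}{85} - 4935} = - \frac{6342}{- \frac{419493}{85}} = \left(-6342\right) \left(- \frac{85}{419493}\right) = \frac{179690}{139831}$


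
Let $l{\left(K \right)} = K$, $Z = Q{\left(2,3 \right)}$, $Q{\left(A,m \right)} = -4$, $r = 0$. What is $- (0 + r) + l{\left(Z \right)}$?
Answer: $-4$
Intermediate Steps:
$Z = -4$
$- (0 + r) + l{\left(Z \right)} = - (0 + 0) - 4 = \left(-1\right) 0 - 4 = 0 - 4 = -4$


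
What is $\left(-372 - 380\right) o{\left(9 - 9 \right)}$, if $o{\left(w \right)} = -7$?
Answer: $5264$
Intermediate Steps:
$\left(-372 - 380\right) o{\left(9 - 9 \right)} = \left(-372 - 380\right) \left(-7\right) = \left(-752\right) \left(-7\right) = 5264$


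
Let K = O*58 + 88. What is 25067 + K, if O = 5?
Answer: 25445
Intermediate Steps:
K = 378 (K = 5*58 + 88 = 290 + 88 = 378)
25067 + K = 25067 + 378 = 25445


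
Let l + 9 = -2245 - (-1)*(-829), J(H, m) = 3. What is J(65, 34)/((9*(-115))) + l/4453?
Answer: -1068088/1536285 ≈ -0.69524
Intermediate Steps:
l = -3083 (l = -9 + (-2245 - (-1)*(-829)) = -9 + (-2245 - 1*829) = -9 + (-2245 - 829) = -9 - 3074 = -3083)
J(65, 34)/((9*(-115))) + l/4453 = 3/((9*(-115))) - 3083/4453 = 3/(-1035) - 3083*1/4453 = 3*(-1/1035) - 3083/4453 = -1/345 - 3083/4453 = -1068088/1536285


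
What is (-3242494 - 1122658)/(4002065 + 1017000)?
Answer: -4365152/5019065 ≈ -0.86971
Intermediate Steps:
(-3242494 - 1122658)/(4002065 + 1017000) = -4365152/5019065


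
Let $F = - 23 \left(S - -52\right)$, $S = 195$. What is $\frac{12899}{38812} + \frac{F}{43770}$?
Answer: $\frac{172049129}{849400620} \approx 0.20255$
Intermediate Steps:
$F = -5681$ ($F = - 23 \left(195 - -52\right) = - 23 \left(195 + 52\right) = \left(-23\right) 247 = -5681$)
$\frac{12899}{38812} + \frac{F}{43770} = \frac{12899}{38812} - \frac{5681}{43770} = \frac{172049129}{849400620}$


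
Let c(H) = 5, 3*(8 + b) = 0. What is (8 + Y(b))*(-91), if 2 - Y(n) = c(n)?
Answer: -455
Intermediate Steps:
b = -8 (b = -8 + (⅓)*0 = -8 + 0 = -8)
Y(n) = -3 (Y(n) = 2 - 1*5 = 2 - 5 = -3)
(8 + Y(b))*(-91) = (8 - 3)*(-91) = 5*(-91) = -455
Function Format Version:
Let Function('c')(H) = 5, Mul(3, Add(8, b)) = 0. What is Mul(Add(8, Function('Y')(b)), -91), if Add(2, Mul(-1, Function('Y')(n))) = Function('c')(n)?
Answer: -455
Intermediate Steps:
b = -8 (b = Add(-8, Mul(Rational(1, 3), 0)) = Add(-8, 0) = -8)
Function('Y')(n) = -3 (Function('Y')(n) = Add(2, Mul(-1, 5)) = Add(2, -5) = -3)
Mul(Add(8, Function('Y')(b)), -91) = Mul(Add(8, -3), -91) = Mul(5, -91) = -455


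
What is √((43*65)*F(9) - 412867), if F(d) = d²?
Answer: 2*I*√46618 ≈ 431.82*I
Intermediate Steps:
√((43*65)*F(9) - 412867) = √((43*65)*9² - 412867) = √(2795*81 - 412867) = √(226395 - 412867) = √(-186472) = 2*I*√46618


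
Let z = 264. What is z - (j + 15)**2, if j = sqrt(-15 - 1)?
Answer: 55 - 120*I ≈ 55.0 - 120.0*I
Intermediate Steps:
j = 4*I (j = sqrt(-16) = 4*I ≈ 4.0*I)
z - (j + 15)**2 = 264 - (4*I + 15)**2 = 264 - (15 + 4*I)**2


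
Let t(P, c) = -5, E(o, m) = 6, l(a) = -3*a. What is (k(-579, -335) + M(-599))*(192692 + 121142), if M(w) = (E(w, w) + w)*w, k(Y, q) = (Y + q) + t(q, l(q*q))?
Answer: 111187620192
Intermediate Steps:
k(Y, q) = -5 + Y + q (k(Y, q) = (Y + q) - 5 = -5 + Y + q)
M(w) = w*(6 + w) (M(w) = (6 + w)*w = w*(6 + w))
(k(-579, -335) + M(-599))*(192692 + 121142) = ((-5 - 579 - 335) - 599*(6 - 599))*(192692 + 121142) = (-919 - 599*(-593))*313834 = (-919 + 355207)*313834 = 354288*313834 = 111187620192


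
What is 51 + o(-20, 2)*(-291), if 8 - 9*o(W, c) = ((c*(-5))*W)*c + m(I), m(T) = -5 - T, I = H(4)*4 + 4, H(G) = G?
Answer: 35752/3 ≈ 11917.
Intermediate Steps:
I = 20 (I = 4*4 + 4 = 16 + 4 = 20)
o(W, c) = 11/3 + 5*W*c²/9 (o(W, c) = 8/9 - (((c*(-5))*W)*c + (-5 - 1*20))/9 = 8/9 - (((-5*c)*W)*c + (-5 - 20))/9 = 8/9 - ((-5*W*c)*c - 25)/9 = 8/9 - (-5*W*c² - 25)/9 = 8/9 - (-25 - 5*W*c²)/9 = 8/9 + (25/9 + 5*W*c²/9) = 11/3 + 5*W*c²/9)
51 + o(-20, 2)*(-291) = 51 + (11/3 + (5/9)*(-20)*2²)*(-291) = 51 + (11/3 + (5/9)*(-20)*4)*(-291) = 51 + (11/3 - 400/9)*(-291) = 51 - 367/9*(-291) = 51 + 35599/3 = 35752/3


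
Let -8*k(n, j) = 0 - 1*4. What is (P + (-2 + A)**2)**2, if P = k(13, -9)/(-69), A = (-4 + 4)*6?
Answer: 303601/19044 ≈ 15.942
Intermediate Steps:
k(n, j) = 1/2 (k(n, j) = -(0 - 1*4)/8 = -(0 - 4)/8 = -1/8*(-4) = 1/2)
A = 0 (A = 0*6 = 0)
P = -1/138 (P = (1/2)/(-69) = (1/2)*(-1/69) = -1/138 ≈ -0.0072464)
(P + (-2 + A)**2)**2 = (-1/138 + (-2 + 0)**2)**2 = (-1/138 + (-2)**2)**2 = (-1/138 + 4)**2 = (551/138)**2 = 303601/19044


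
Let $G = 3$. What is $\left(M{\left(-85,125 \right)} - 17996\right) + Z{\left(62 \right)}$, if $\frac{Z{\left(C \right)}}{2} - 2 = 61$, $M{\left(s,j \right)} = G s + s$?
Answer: $-18210$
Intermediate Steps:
$M{\left(s,j \right)} = 4 s$ ($M{\left(s,j \right)} = 3 s + s = 4 s$)
$Z{\left(C \right)} = 126$ ($Z{\left(C \right)} = 4 + 2 \cdot 61 = 4 + 122 = 126$)
$\left(M{\left(-85,125 \right)} - 17996\right) + Z{\left(62 \right)} = \left(4 \left(-85\right) - 17996\right) + 126 = \left(-340 - 17996\right) + 126 = -18336 + 126 = -18210$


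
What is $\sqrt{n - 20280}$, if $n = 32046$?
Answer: $\sqrt{11766} \approx 108.47$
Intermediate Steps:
$\sqrt{n - 20280} = \sqrt{32046 - 20280} = \sqrt{11766}$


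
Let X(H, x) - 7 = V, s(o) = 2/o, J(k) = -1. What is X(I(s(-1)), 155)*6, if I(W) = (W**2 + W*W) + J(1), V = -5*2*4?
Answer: -198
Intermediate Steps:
V = -40 (V = -10*4 = -40)
I(W) = -1 + 2*W**2 (I(W) = (W**2 + W*W) - 1 = (W**2 + W**2) - 1 = 2*W**2 - 1 = -1 + 2*W**2)
X(H, x) = -33 (X(H, x) = 7 - 40 = -33)
X(I(s(-1)), 155)*6 = -33*6 = -198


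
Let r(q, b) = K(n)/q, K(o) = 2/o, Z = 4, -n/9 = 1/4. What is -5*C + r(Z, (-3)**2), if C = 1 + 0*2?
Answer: -47/9 ≈ -5.2222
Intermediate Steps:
n = -9/4 ≈ -2.2500
C = 1 (C = 1 + 0 = 1)
r(q, b) = -8/(9*q) (r(q, b) = (2/(-9/4))/q = (2*(-4/9))/q = -8/(9*q))
-5*C + r(Z, (-3)**2) = -5*1 - 8/9/4 = -5 - 8/9*1/4 = -5 - 2/9 = -47/9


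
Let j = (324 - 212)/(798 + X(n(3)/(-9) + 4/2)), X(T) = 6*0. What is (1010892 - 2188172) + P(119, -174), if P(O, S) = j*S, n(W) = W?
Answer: -22368784/19 ≈ -1.1773e+6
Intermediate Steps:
X(T) = 0
j = 8/57 (j = (324 - 212)/(798 + 0) = 112/798 = 112*(1/798) = 8/57 ≈ 0.14035)
P(O, S) = 8*S/57
(1010892 - 2188172) + P(119, -174) = (1010892 - 2188172) + (8/57)*(-174) = -1177280 - 464/19 = -22368784/19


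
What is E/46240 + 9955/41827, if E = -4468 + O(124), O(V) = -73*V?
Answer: -1314773/24176006 ≈ -0.054383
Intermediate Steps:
E = -13520 (E = -4468 - 73*124 = -4468 - 9052 = -13520)
E/46240 + 9955/41827 = -13520/46240 + 9955/41827 = -13520*1/46240 + 9955*(1/41827) = -169/578 + 9955/41827 = -1314773/24176006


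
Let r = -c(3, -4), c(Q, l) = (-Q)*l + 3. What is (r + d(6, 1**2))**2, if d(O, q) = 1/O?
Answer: 7921/36 ≈ 220.03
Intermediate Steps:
c(Q, l) = 3 - Q*l (c(Q, l) = -Q*l + 3 = 3 - Q*l)
r = -15 (r = -(3 - 1*3*(-4)) = -(3 + 12) = -1*15 = -15)
(r + d(6, 1**2))**2 = (-15 + 1/6)**2 = (-89/6)**2 = 7921/36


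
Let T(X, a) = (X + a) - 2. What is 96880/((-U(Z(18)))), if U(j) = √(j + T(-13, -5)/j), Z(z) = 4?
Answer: 96880*I ≈ 96880.0*I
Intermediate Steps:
T(X, a) = -2 + X + a
U(j) = √(j - 20/j) (U(j) = √(j + (-2 - 13 - 5)/j) = √(j - 20/j))
96880/((-U(Z(18)))) = 96880/((-√(4 - 20/4))) = 96880/((-√(4 - 20*¼))) = 96880/((-√(4 - 5))) = 96880/((-√(-1))) = 96880/((-I)) = 96880*I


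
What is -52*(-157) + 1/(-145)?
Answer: 1183779/145 ≈ 8164.0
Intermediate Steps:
-52*(-157) + 1/(-145) = 8164 - 1/145 = 1183779/145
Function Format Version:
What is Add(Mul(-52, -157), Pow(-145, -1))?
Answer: Rational(1183779, 145) ≈ 8164.0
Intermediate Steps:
Add(Mul(-52, -157), Pow(-145, -1)) = Add(8164, Rational(-1, 145)) = Rational(1183779, 145)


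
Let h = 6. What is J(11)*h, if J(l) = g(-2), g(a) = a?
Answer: -12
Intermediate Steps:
J(l) = -2
J(11)*h = -2*6 = -12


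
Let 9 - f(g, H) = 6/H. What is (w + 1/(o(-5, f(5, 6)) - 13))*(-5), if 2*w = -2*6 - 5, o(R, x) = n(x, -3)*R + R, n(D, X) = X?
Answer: 265/6 ≈ 44.167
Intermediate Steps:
f(g, H) = 9 - 6/H
o(R, x) = -2*R (o(R, x) = -3*R + R = -2*R)
w = -17/2 (w = (-2*6 - 5)/2 = (-12 - 5)/2 = (1/2)*(-17) = -17/2 ≈ -8.5000)
(w + 1/(o(-5, f(5, 6)) - 13))*(-5) = (-17/2 + 1/(-2*(-5) - 13))*(-5) = (-17/2 + 1/(10 - 13))*(-5) = (-17/2 + 1/(-3))*(-5) = (-17/2 - 1/3)*(-5) = -53/6*(-5) = 265/6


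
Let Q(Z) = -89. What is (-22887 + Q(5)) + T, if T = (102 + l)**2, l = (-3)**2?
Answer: -10655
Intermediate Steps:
l = 9
T = 12321 (T = (102 + 9)**2 = 111**2 = 12321)
(-22887 + Q(5)) + T = (-22887 - 89) + 12321 = -22976 + 12321 = -10655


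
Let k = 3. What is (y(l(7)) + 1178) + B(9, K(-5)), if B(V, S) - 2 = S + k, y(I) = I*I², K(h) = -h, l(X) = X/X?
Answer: 1189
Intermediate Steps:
l(X) = 1
y(I) = I³
B(V, S) = 5 + S (B(V, S) = 2 + (S + 3) = 2 + (3 + S) = 5 + S)
(y(l(7)) + 1178) + B(9, K(-5)) = (1³ + 1178) + (5 - 1*(-5)) = (1 + 1178) + (5 + 5) = 1179 + 10 = 1189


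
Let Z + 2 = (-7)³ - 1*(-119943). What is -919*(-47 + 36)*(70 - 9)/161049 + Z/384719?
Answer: 256497724933/61958610231 ≈ 4.1398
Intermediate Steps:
Z = 119598 (Z = -2 + ((-7)³ - 1*(-119943)) = -2 + (-343 + 119943) = -2 + 119600 = 119598)
-919*(-47 + 36)*(70 - 9)/161049 + Z/384719 = -919*(-47 + 36)*(70 - 9)/161049 + 119598/384719 = -(-10109)*61*(1/161049) + 119598*(1/384719) = -919*(-671)*(1/161049) + 119598/384719 = 616649*(1/161049) + 119598/384719 = 616649/161049 + 119598/384719 = 256497724933/61958610231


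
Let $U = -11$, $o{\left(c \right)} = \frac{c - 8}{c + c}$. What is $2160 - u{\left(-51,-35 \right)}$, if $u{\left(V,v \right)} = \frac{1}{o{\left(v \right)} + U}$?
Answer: $\frac{1570390}{727} \approx 2160.1$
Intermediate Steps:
$o{\left(c \right)} = \frac{-8 + c}{2 c}$
$u{\left(V,v \right)} = \frac{1}{-11 + \frac{-8 + v}{2 v}}$ ($u{\left(V,v \right)} = \frac{1}{\frac{-8 + v}{2 v} - 11} = \frac{1}{-11 + \frac{-8 + v}{2 v}}$)
$2160 - u{\left(-51,-35 \right)} = 2160 - \left(-2\right) \left(-35\right) \frac{1}{8 + 21 \left(-35\right)} = 2160 - \left(-2\right) \left(-35\right) \frac{1}{8 - 735} = 2160 - \left(-2\right) \left(-35\right) \frac{1}{-727} = 2160 - \left(-2\right) \left(-35\right) \left(- \frac{1}{727}\right) = 2160 - - \frac{70}{727} = 2160 + \frac{70}{727} = \frac{1570390}{727}$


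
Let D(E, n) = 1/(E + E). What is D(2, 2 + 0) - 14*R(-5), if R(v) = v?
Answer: 281/4 ≈ 70.250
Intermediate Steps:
D(E, n) = 1/(2*E)
D(2, 2 + 0) - 14*R(-5) = (½)/2 - 14*(-5) = (½)*(½) + 70 = ¼ + 70 = 281/4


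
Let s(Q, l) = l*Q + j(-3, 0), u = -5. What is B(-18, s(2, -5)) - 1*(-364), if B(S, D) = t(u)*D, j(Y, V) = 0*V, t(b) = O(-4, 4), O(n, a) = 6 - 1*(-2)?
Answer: 284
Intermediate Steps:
O(n, a) = 8 (O(n, a) = 6 + 2 = 8)
t(b) = 8
j(Y, V) = 0
s(Q, l) = Q*l (s(Q, l) = l*Q + 0 = Q*l + 0 = Q*l)
B(S, D) = 8*D
B(-18, s(2, -5)) - 1*(-364) = 8*(2*(-5)) - 1*(-364) = 8*(-10) + 364 = -80 + 364 = 284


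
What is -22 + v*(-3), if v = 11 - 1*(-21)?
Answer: -118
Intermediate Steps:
v = 32 (v = 11 + 21 = 32)
-22 + v*(-3) = -22 + 32*(-3) = -22 - 96 = -118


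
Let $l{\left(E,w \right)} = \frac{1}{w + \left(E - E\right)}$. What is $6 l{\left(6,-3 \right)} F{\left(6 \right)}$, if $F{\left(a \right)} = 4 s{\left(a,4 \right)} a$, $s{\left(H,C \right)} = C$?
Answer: $-192$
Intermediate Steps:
$l{\left(E,w \right)} = \frac{1}{w}$ ($l{\left(E,w \right)} = \frac{1}{w + 0} = \frac{1}{w}$)
$F{\left(a \right)} = 16 a$ ($F{\left(a \right)} = 4 \cdot 4 a = 16 a$)
$6 l{\left(6,-3 \right)} F{\left(6 \right)} = \frac{6}{-3} \cdot 16 \cdot 6 = 6 \left(- \frac{1}{3}\right) 96 = \left(-2\right) 96 = -192$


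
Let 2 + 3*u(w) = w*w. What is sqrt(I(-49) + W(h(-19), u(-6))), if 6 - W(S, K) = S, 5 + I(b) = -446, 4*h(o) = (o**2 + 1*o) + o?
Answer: I*sqrt(2103)/2 ≈ 22.929*I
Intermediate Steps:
h(o) = o/2 + o**2/4 (h(o) = ((o**2 + 1*o) + o)/4 = ((o**2 + o) + o)/4 = ((o + o**2) + o)/4 = (o**2 + 2*o)/4 = o/2 + o**2/4)
I(b) = -451 (I(b) = -5 - 446 = -451)
u(w) = -2/3 + w**2/3 (u(w) = -2/3 + (w*w)/3 = -2/3 + w**2/3)
W(S, K) = 6 - S
sqrt(I(-49) + W(h(-19), u(-6))) = sqrt(-451 + (6 - (-19)*(2 - 19)/4)) = sqrt(-451 + (6 - (-19)*(-17)/4)) = sqrt(-451 + (6 - 1*323/4)) = sqrt(-451 + (6 - 323/4)) = sqrt(-451 - 299/4) = sqrt(-2103/4) = I*sqrt(2103)/2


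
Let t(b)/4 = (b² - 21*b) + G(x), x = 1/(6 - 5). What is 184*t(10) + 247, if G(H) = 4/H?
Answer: -77769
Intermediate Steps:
x = 1 (x = 1/1 = 1)
t(b) = 16 - 84*b + 4*b² (t(b) = 4*((b² - 21*b) + 4/1) = 4*((b² - 21*b) + 4*1) = 4*((b² - 21*b) + 4) = 4*(4 + b² - 21*b) = 16 - 84*b + 4*b²)
184*t(10) + 247 = 184*(16 - 84*10 + 4*10²) + 247 = 184*(16 - 840 + 4*100) + 247 = 184*(16 - 840 + 400) + 247 = 184*(-424) + 247 = -78016 + 247 = -77769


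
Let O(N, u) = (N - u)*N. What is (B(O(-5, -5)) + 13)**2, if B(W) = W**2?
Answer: 169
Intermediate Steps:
O(N, u) = N*(N - u)
(B(O(-5, -5)) + 13)**2 = ((-5*(-5 - 1*(-5)))**2 + 13)**2 = ((-5*(-5 + 5))**2 + 13)**2 = ((-5*0)**2 + 13)**2 = (0**2 + 13)**2 = (0 + 13)**2 = 13**2 = 169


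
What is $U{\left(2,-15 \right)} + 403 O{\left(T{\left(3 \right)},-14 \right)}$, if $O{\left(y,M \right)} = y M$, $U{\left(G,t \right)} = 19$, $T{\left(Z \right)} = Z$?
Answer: $-16907$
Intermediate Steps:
$O{\left(y,M \right)} = M y$
$U{\left(2,-15 \right)} + 403 O{\left(T{\left(3 \right)},-14 \right)} = 19 + 403 \left(\left(-14\right) 3\right) = 19 + 403 \left(-42\right) = 19 - 16926 = -16907$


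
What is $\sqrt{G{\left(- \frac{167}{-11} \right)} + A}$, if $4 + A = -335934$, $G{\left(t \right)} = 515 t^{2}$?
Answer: $\frac{i \sqrt{26285663}}{11} \approx 466.09 i$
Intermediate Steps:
$A = -335938$ ($A = -4 - 335934 = -335938$)
$\sqrt{G{\left(- \frac{167}{-11} \right)} + A} = \sqrt{515 \left(- \frac{167}{-11}\right)^{2} - 335938} = \sqrt{515 \left(\left(-167\right) \left(- \frac{1}{11}\right)\right)^{2} - 335938} = \sqrt{515 \left(\frac{167}{11}\right)^{2} - 335938} = \sqrt{515 \cdot \frac{27889}{121} - 335938} = \sqrt{\frac{14362835}{121} - 335938} = \sqrt{- \frac{26285663}{121}} = \frac{i \sqrt{26285663}}{11}$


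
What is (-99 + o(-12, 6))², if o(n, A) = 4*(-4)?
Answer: 13225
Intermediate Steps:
o(n, A) = -16
(-99 + o(-12, 6))² = (-99 - 16)² = (-115)² = 13225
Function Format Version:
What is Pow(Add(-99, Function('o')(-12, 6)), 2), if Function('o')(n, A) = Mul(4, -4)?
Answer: 13225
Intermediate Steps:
Function('o')(n, A) = -16
Pow(Add(-99, Function('o')(-12, 6)), 2) = Pow(Add(-99, -16), 2) = Pow(-115, 2) = 13225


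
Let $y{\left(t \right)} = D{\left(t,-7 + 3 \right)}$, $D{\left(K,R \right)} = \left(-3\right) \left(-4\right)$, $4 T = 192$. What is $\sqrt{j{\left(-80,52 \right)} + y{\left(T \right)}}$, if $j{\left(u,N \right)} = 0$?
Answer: $2 \sqrt{3} \approx 3.4641$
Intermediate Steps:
$T = 48$ ($T = \frac{1}{4} \cdot 192 = 48$)
$D{\left(K,R \right)} = 12$
$y{\left(t \right)} = 12$
$\sqrt{j{\left(-80,52 \right)} + y{\left(T \right)}} = \sqrt{0 + 12} = \sqrt{12} = 2 \sqrt{3}$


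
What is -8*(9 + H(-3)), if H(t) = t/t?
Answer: -80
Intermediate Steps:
H(t) = 1
-8*(9 + H(-3)) = -8*(9 + 1) = -8*10 = -80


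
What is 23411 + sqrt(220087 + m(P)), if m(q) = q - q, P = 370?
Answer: 23411 + sqrt(220087) ≈ 23880.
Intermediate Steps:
m(q) = 0
23411 + sqrt(220087 + m(P)) = 23411 + sqrt(220087 + 0) = 23411 + sqrt(220087)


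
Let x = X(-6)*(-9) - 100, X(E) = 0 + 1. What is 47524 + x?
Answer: 47415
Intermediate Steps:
X(E) = 1
x = -109 (x = 1*(-9) - 100 = -9 - 100 = -109)
47524 + x = 47524 - 109 = 47415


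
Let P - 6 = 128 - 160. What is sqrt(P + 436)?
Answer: sqrt(410) ≈ 20.248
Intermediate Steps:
P = -26 (P = 6 + (128 - 160) = 6 - 32 = -26)
sqrt(P + 436) = sqrt(-26 + 436) = sqrt(410)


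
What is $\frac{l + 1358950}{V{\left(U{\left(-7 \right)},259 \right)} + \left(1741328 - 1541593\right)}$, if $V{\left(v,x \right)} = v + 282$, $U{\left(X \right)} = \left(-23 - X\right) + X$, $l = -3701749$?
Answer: $- \frac{2342799}{199994} \approx -11.714$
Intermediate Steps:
$U{\left(X \right)} = -23$
$V{\left(v,x \right)} = 282 + v$
$\frac{l + 1358950}{V{\left(U{\left(-7 \right)},259 \right)} + \left(1741328 - 1541593\right)} = \frac{-3701749 + 1358950}{\left(282 - 23\right) + \left(1741328 - 1541593\right)} = - \frac{2342799}{259 + \left(1741328 - 1541593\right)} = - \frac{2342799}{259 + 199735} = - \frac{2342799}{199994}$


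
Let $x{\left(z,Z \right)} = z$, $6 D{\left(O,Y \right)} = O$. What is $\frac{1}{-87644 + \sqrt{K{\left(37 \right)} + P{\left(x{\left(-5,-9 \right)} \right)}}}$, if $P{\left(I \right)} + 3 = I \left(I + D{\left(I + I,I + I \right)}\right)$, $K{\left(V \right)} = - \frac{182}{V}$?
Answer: $- \frac{9728484}{852643248875} - \frac{\sqrt{313131}}{852643248875} \approx -1.141 \cdot 10^{-5}$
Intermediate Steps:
$D{\left(O,Y \right)} = \frac{O}{6}$
$P{\left(I \right)} = -3 + \frac{4 I^{2}}{3}$ ($P{\left(I \right)} = -3 + I \left(I + \frac{I + I}{6}\right) = -3 + I \left(I + \frac{2 I}{6}\right) = -3 + I \left(I + \frac{I}{3}\right) = -3 + I \frac{4 I}{3} = -3 + \frac{4 I^{2}}{3}$)
$\frac{1}{-87644 + \sqrt{K{\left(37 \right)} + P{\left(x{\left(-5,-9 \right)} \right)}}} = \frac{1}{-87644 + \sqrt{- \frac{182}{37} - \left(3 - \frac{4 \left(-5\right)^{2}}{3}\right)}} = \frac{1}{-87644 + \sqrt{\left(-182\right) \frac{1}{37} + \left(-3 + \frac{4}{3} \cdot 25\right)}} = \frac{1}{-87644 + \sqrt{- \frac{182}{37} + \left(-3 + \frac{100}{3}\right)}} = \frac{1}{-87644 + \sqrt{- \frac{182}{37} + \frac{91}{3}}} = \frac{1}{-87644 + \sqrt{\frac{2821}{111}}} = \frac{1}{-87644 + \frac{\sqrt{313131}}{111}}$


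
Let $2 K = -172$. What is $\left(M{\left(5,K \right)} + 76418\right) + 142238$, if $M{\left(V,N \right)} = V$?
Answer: $218661$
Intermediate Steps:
$K = -86$ ($K = \frac{1}{2} \left(-172\right) = -86$)
$\left(M{\left(5,K \right)} + 76418\right) + 142238 = \left(5 + 76418\right) + 142238 = 76423 + 142238 = 218661$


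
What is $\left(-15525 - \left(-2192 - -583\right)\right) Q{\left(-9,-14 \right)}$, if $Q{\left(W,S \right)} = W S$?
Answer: $-1753416$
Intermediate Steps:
$Q{\left(W,S \right)} = S W$
$\left(-15525 - \left(-2192 - -583\right)\right) Q{\left(-9,-14 \right)} = \left(-15525 - \left(-2192 - -583\right)\right) \left(\left(-14\right) \left(-9\right)\right) = \left(-15525 - \left(-2192 + 583\right)\right) 126 = \left(-15525 - -1609\right) 126 = \left(-15525 + 1609\right) 126 = \left(-13916\right) 126 = -1753416$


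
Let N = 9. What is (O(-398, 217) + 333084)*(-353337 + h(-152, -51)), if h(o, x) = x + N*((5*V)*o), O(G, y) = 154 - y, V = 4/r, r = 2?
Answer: -122241352428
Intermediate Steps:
V = 2 (V = 4/2 = 4*(1/2) = 2)
h(o, x) = x + 90*o (h(o, x) = x + 9*((5*2)*o) = x + 9*(10*o) = x + 90*o)
(O(-398, 217) + 333084)*(-353337 + h(-152, -51)) = ((154 - 1*217) + 333084)*(-353337 + (-51 + 90*(-152))) = ((154 - 217) + 333084)*(-353337 + (-51 - 13680)) = (-63 + 333084)*(-353337 - 13731) = 333021*(-367068) = -122241352428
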